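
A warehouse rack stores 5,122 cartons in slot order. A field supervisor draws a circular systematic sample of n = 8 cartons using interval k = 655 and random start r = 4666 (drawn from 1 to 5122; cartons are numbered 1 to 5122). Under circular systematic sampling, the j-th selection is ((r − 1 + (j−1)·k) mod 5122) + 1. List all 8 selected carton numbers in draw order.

Selection 1: 4666
Selection 2: 4666 + 655 = 5321 → 5321 − 5122 = 199
Selection 3: 199 + 655 = 854
Selection 4: 854 + 655 = 1509
Selection 5: 1509 + 655 = 2164
Selection 6: 2164 + 655 = 2819
Selection 7: 2819 + 655 = 3474
Selection 8: 3474 + 655 = 4129

4666, 199, 854, 1509, 2164, 2819, 3474, 4129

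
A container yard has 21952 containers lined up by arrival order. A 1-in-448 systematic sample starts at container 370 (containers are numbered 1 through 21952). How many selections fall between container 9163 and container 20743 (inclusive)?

k = 448
First selection ≥ 9163: 370 + ⌈(9163−370)/448⌉·448 = 370 + 20×448 = 9330
Last selection ≤ 20743: 370 + ⌊(20743−370)/448⌋·448 = 370 + 45×448 = 20530
Count = 45 − 20 + 1 = 26

26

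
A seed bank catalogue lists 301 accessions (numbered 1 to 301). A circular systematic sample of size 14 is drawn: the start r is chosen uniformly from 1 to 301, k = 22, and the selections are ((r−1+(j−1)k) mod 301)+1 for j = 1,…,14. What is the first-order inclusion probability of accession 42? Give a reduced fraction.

For each position j, as r ranges over 1…301 the j-th selection hits every accession exactly once, so accession 42 is selected for exactly 14 of the 301 starts.
Inclusion probability = 14/301 = 2/43.

2/43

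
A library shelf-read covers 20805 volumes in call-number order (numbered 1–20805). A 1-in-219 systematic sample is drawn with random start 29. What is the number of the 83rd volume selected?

k = 219
83rd selection = r + (83−1)·k = 29 + 82×219 = 29 + 17958 = 17987

17987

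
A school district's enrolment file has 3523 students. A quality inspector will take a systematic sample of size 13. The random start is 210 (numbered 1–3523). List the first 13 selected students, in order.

k = N/n = 3523/13 = 271
student 1: 210
student 2: 210 + 271 = 481
student 3: 481 + 271 = 752
student 4: 752 + 271 = 1023
student 5: 1023 + 271 = 1294
student 6: 1294 + 271 = 1565
student 7: 1565 + 271 = 1836
student 8: 1836 + 271 = 2107
student 9: 2107 + 271 = 2378
student 10: 2378 + 271 = 2649
student 11: 2649 + 271 = 2920
student 12: 2920 + 271 = 3191
student 13: 3191 + 271 = 3462

210, 481, 752, 1023, 1294, 1565, 1836, 2107, 2378, 2649, 2920, 3191, 3462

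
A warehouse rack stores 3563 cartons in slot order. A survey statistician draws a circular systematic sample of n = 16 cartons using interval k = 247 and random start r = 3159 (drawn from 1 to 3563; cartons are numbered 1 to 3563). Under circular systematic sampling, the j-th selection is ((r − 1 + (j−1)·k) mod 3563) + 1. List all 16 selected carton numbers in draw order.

3159, 3406, 90, 337, 584, 831, 1078, 1325, 1572, 1819, 2066, 2313, 2560, 2807, 3054, 3301

Selection 1: 3159
Selection 2: 3159 + 247 = 3406
Selection 3: 3406 + 247 = 3653 → 3653 − 3563 = 90
Selection 4: 90 + 247 = 337
Selection 5: 337 + 247 = 584
Selection 6: 584 + 247 = 831
Selection 7: 831 + 247 = 1078
Selection 8: 1078 + 247 = 1325
Selection 9: 1325 + 247 = 1572
Selection 10: 1572 + 247 = 1819
Selection 11: 1819 + 247 = 2066
Selection 12: 2066 + 247 = 2313
Selection 13: 2313 + 247 = 2560
Selection 14: 2560 + 247 = 2807
Selection 15: 2807 + 247 = 3054
Selection 16: 3054 + 247 = 3301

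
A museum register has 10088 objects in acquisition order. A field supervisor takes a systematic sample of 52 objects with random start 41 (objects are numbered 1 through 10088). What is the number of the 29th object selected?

k = 10088/52 = 194
29th selection = r + (29−1)·k = 41 + 28×194 = 41 + 5432 = 5473

5473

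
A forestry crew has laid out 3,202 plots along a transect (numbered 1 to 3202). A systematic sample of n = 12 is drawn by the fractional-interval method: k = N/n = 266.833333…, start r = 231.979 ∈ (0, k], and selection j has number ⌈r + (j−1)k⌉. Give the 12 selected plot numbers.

232, 499, 766, 1033, 1300, 1567, 1833, 2100, 2367, 2634, 2901, 3168

j=1: r + 0k = 231.979 → ⌈·⌉ = 232
j=2: r + 1k = 498.812333… → ⌈·⌉ = 499
j=3: r + 2k = 765.645666… → ⌈·⌉ = 766
j=4: r + 3k = 1032.479 → ⌈·⌉ = 1033
j=5: r + 4k = 1299.312333… → ⌈·⌉ = 1300
j=6: r + 5k = 1566.145666… → ⌈·⌉ = 1567
j=7: r + 6k = 1832.979 → ⌈·⌉ = 1833
j=8: r + 7k = 2099.812333… → ⌈·⌉ = 2100
j=9: r + 8k = 2366.645666… → ⌈·⌉ = 2367
j=10: r + 9k = 2633.479 → ⌈·⌉ = 2634
j=11: r + 10k = 2900.312333… → ⌈·⌉ = 2901
j=12: r + 11k = 3167.145666… → ⌈·⌉ = 3168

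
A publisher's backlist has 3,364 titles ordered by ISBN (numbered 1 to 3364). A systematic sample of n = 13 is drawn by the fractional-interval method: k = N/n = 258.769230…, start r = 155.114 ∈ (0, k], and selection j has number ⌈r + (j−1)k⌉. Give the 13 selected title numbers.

j=1: r + 0k = 155.114 → ⌈·⌉ = 156
j=2: r + 1k = 413.883230… → ⌈·⌉ = 414
j=3: r + 2k = 672.652461… → ⌈·⌉ = 673
j=4: r + 3k = 931.421692… → ⌈·⌉ = 932
j=5: r + 4k = 1190.190923… → ⌈·⌉ = 1191
j=6: r + 5k = 1448.960153… → ⌈·⌉ = 1449
j=7: r + 6k = 1707.729384… → ⌈·⌉ = 1708
j=8: r + 7k = 1966.498615… → ⌈·⌉ = 1967
j=9: r + 8k = 2225.267846… → ⌈·⌉ = 2226
j=10: r + 9k = 2484.037076… → ⌈·⌉ = 2485
j=11: r + 10k = 2742.806307… → ⌈·⌉ = 2743
j=12: r + 11k = 3001.575538… → ⌈·⌉ = 3002
j=13: r + 12k = 3260.344769… → ⌈·⌉ = 3261

156, 414, 673, 932, 1191, 1449, 1708, 1967, 2226, 2485, 2743, 3002, 3261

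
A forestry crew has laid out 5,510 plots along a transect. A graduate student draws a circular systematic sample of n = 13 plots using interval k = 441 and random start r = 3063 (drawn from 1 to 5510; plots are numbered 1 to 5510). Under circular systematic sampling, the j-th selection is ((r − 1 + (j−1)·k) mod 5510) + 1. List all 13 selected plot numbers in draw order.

3063, 3504, 3945, 4386, 4827, 5268, 199, 640, 1081, 1522, 1963, 2404, 2845

Selection 1: 3063
Selection 2: 3063 + 441 = 3504
Selection 3: 3504 + 441 = 3945
Selection 4: 3945 + 441 = 4386
Selection 5: 4386 + 441 = 4827
Selection 6: 4827 + 441 = 5268
Selection 7: 5268 + 441 = 5709 → 5709 − 5510 = 199
Selection 8: 199 + 441 = 640
Selection 9: 640 + 441 = 1081
Selection 10: 1081 + 441 = 1522
Selection 11: 1522 + 441 = 1963
Selection 12: 1963 + 441 = 2404
Selection 13: 2404 + 441 = 2845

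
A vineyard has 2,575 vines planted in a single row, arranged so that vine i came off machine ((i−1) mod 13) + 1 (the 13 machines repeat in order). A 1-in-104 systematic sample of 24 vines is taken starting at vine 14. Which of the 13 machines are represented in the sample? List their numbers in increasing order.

1

Consecutive selections differ by k = 104, so their machine numbers differ by 104 mod 13 = 0.
gcd(104, 13) = 13, so the sample visits 13/13 = 1 distinct residues mod 13.
Start 14 is machine 1; the machines hit are 1.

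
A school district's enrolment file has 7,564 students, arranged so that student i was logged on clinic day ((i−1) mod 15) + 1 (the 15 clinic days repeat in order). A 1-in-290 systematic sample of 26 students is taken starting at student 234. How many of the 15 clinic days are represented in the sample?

3

Consecutive selections differ by k = 290, so their clinic day numbers differ by 290 mod 15 = 5.
gcd(290, 15) = 5, so the sample visits 15/5 = 3 distinct residues mod 15.
Start 234 is clinic day 9; the clinic days hit are 4, 9, 14.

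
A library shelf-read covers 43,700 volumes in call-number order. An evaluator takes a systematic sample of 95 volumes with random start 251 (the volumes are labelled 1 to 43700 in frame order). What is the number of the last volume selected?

43491

k = 43700/95 = 460
95th selection = r + (95−1)·k = 251 + 94×460 = 251 + 43240 = 43491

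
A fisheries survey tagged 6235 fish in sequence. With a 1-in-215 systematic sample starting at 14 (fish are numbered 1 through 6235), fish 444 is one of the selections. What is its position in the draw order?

k = 215
position = (444 − 14)/215 + 1 = 430/215 + 1 = 2 + 1 = 3

3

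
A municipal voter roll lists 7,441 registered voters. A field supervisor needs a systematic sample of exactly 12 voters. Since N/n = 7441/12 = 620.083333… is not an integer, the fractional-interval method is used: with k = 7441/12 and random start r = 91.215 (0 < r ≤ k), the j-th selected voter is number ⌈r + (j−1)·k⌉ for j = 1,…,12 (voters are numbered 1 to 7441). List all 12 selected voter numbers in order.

j=1: r + 0k = 91.215 → ⌈·⌉ = 92
j=2: r + 1k = 711.298333… → ⌈·⌉ = 712
j=3: r + 2k = 1331.381666… → ⌈·⌉ = 1332
j=4: r + 3k = 1951.465 → ⌈·⌉ = 1952
j=5: r + 4k = 2571.548333… → ⌈·⌉ = 2572
j=6: r + 5k = 3191.631666… → ⌈·⌉ = 3192
j=7: r + 6k = 3811.715 → ⌈·⌉ = 3812
j=8: r + 7k = 4431.798333… → ⌈·⌉ = 4432
j=9: r + 8k = 5051.881666… → ⌈·⌉ = 5052
j=10: r + 9k = 5671.965 → ⌈·⌉ = 5672
j=11: r + 10k = 6292.048333… → ⌈·⌉ = 6293
j=12: r + 11k = 6912.131666… → ⌈·⌉ = 6913

92, 712, 1332, 1952, 2572, 3192, 3812, 4432, 5052, 5672, 6293, 6913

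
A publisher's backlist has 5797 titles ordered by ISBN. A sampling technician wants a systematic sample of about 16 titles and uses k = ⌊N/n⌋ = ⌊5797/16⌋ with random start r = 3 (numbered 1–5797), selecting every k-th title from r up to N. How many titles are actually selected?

17

k = ⌊5797/16⌋ = 362
Achieved size = ⌊(5797 − 3)/362⌋ + 1 = ⌊5794/362⌋ + 1 = 16 + 1 = 17
(last selection: 3 + 16×362 = 5795 ≤ 5797; next would be 6157 > 5797)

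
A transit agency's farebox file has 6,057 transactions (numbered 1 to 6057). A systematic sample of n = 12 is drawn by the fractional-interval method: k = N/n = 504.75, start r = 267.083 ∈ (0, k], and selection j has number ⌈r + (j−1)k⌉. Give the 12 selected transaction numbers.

268, 772, 1277, 1782, 2287, 2791, 3296, 3801, 4306, 4810, 5315, 5820

j=1: r + 0k = 267.083 → ⌈·⌉ = 268
j=2: r + 1k = 771.833 → ⌈·⌉ = 772
j=3: r + 2k = 1276.583 → ⌈·⌉ = 1277
j=4: r + 3k = 1781.333 → ⌈·⌉ = 1782
j=5: r + 4k = 2286.083 → ⌈·⌉ = 2287
j=6: r + 5k = 2790.833 → ⌈·⌉ = 2791
j=7: r + 6k = 3295.583 → ⌈·⌉ = 3296
j=8: r + 7k = 3800.333 → ⌈·⌉ = 3801
j=9: r + 8k = 4305.083 → ⌈·⌉ = 4306
j=10: r + 9k = 4809.833 → ⌈·⌉ = 4810
j=11: r + 10k = 5314.583 → ⌈·⌉ = 5315
j=12: r + 11k = 5819.333 → ⌈·⌉ = 5820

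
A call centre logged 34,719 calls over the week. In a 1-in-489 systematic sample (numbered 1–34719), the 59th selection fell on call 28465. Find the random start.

103

k = 489
r = 28465 − (59−1)×489 = 28465 − 28362 = 103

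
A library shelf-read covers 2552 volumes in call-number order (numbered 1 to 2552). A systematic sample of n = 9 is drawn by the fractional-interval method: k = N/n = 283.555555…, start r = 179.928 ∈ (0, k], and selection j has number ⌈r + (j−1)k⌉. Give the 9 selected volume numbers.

180, 464, 748, 1031, 1315, 1598, 1882, 2165, 2449

j=1: r + 0k = 179.928 → ⌈·⌉ = 180
j=2: r + 1k = 463.483555… → ⌈·⌉ = 464
j=3: r + 2k = 747.039111… → ⌈·⌉ = 748
j=4: r + 3k = 1030.594666… → ⌈·⌉ = 1031
j=5: r + 4k = 1314.150222… → ⌈·⌉ = 1315
j=6: r + 5k = 1597.705777… → ⌈·⌉ = 1598
j=7: r + 6k = 1881.261333… → ⌈·⌉ = 1882
j=8: r + 7k = 2164.816888… → ⌈·⌉ = 2165
j=9: r + 8k = 2448.372444… → ⌈·⌉ = 2449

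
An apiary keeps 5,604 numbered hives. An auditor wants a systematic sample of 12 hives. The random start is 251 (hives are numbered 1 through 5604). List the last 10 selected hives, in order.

k = N/n = 5604/12 = 467
3rd selection = 251 + 2×467 = 1185
4th: 1185 + 467 = 1652
5th: 1652 + 467 = 2119
6th: 2119 + 467 = 2586
7th: 2586 + 467 = 3053
8th: 3053 + 467 = 3520
9th: 3520 + 467 = 3987
10th: 3987 + 467 = 4454
11th: 4454 + 467 = 4921
12th: 4921 + 467 = 5388

1185, 1652, 2119, 2586, 3053, 3520, 3987, 4454, 4921, 5388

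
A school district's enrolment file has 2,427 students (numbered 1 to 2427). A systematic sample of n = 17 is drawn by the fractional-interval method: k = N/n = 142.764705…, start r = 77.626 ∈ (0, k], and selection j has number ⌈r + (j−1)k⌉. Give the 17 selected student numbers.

78, 221, 364, 506, 649, 792, 935, 1077, 1220, 1363, 1506, 1649, 1791, 1934, 2077, 2220, 2362

j=1: r + 0k = 77.626 → ⌈·⌉ = 78
j=2: r + 1k = 220.390705… → ⌈·⌉ = 221
j=3: r + 2k = 363.155411… → ⌈·⌉ = 364
j=4: r + 3k = 505.920117… → ⌈·⌉ = 506
j=5: r + 4k = 648.684823… → ⌈·⌉ = 649
j=6: r + 5k = 791.449529… → ⌈·⌉ = 792
j=7: r + 6k = 934.214235… → ⌈·⌉ = 935
j=8: r + 7k = 1076.978941… → ⌈·⌉ = 1077
j=9: r + 8k = 1219.743647… → ⌈·⌉ = 1220
j=10: r + 9k = 1362.508352… → ⌈·⌉ = 1363
j=11: r + 10k = 1505.273058… → ⌈·⌉ = 1506
j=12: r + 11k = 1648.037764… → ⌈·⌉ = 1649
j=13: r + 12k = 1790.802470… → ⌈·⌉ = 1791
j=14: r + 13k = 1933.567176… → ⌈·⌉ = 1934
j=15: r + 14k = 2076.331882… → ⌈·⌉ = 2077
j=16: r + 15k = 2219.096588… → ⌈·⌉ = 2220
j=17: r + 16k = 2361.861294… → ⌈·⌉ = 2362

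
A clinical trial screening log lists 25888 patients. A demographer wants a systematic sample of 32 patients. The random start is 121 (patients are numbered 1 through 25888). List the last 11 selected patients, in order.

17110, 17919, 18728, 19537, 20346, 21155, 21964, 22773, 23582, 24391, 25200

k = N/n = 25888/32 = 809
22nd selection = 121 + 21×809 = 17110
23rd: 17110 + 809 = 17919
24th: 17919 + 809 = 18728
25th: 18728 + 809 = 19537
26th: 19537 + 809 = 20346
27th: 20346 + 809 = 21155
28th: 21155 + 809 = 21964
29th: 21964 + 809 = 22773
30th: 22773 + 809 = 23582
31st: 23582 + 809 = 24391
32nd: 24391 + 809 = 25200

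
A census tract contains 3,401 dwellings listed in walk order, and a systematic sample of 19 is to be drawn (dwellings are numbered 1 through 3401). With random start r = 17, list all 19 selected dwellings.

k = N/n = 3401/19 = 179
dwelling 1: 17
dwelling 2: 17 + 179 = 196
dwelling 3: 196 + 179 = 375
dwelling 4: 375 + 179 = 554
dwelling 5: 554 + 179 = 733
dwelling 6: 733 + 179 = 912
dwelling 7: 912 + 179 = 1091
dwelling 8: 1091 + 179 = 1270
dwelling 9: 1270 + 179 = 1449
dwelling 10: 1449 + 179 = 1628
dwelling 11: 1628 + 179 = 1807
dwelling 12: 1807 + 179 = 1986
dwelling 13: 1986 + 179 = 2165
dwelling 14: 2165 + 179 = 2344
dwelling 15: 2344 + 179 = 2523
dwelling 16: 2523 + 179 = 2702
dwelling 17: 2702 + 179 = 2881
dwelling 18: 2881 + 179 = 3060
dwelling 19: 3060 + 179 = 3239

17, 196, 375, 554, 733, 912, 1091, 1270, 1449, 1628, 1807, 1986, 2165, 2344, 2523, 2702, 2881, 3060, 3239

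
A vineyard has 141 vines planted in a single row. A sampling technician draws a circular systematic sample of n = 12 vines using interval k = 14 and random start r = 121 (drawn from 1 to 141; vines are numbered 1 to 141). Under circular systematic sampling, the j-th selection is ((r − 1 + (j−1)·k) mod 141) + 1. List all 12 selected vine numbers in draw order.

121, 135, 8, 22, 36, 50, 64, 78, 92, 106, 120, 134

Selection 1: 121
Selection 2: 121 + 14 = 135
Selection 3: 135 + 14 = 149 → 149 − 141 = 8
Selection 4: 8 + 14 = 22
Selection 5: 22 + 14 = 36
Selection 6: 36 + 14 = 50
Selection 7: 50 + 14 = 64
Selection 8: 64 + 14 = 78
Selection 9: 78 + 14 = 92
Selection 10: 92 + 14 = 106
Selection 11: 106 + 14 = 120
Selection 12: 120 + 14 = 134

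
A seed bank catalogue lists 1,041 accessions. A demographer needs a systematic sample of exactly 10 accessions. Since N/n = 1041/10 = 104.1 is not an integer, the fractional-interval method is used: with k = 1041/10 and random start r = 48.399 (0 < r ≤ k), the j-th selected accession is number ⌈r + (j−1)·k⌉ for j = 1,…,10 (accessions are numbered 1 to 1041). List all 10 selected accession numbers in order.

j=1: r + 0k = 48.399 → ⌈·⌉ = 49
j=2: r + 1k = 152.499 → ⌈·⌉ = 153
j=3: r + 2k = 256.599 → ⌈·⌉ = 257
j=4: r + 3k = 360.699 → ⌈·⌉ = 361
j=5: r + 4k = 464.799 → ⌈·⌉ = 465
j=6: r + 5k = 568.899 → ⌈·⌉ = 569
j=7: r + 6k = 672.999 → ⌈·⌉ = 673
j=8: r + 7k = 777.099 → ⌈·⌉ = 778
j=9: r + 8k = 881.199 → ⌈·⌉ = 882
j=10: r + 9k = 985.299 → ⌈·⌉ = 986

49, 153, 257, 361, 465, 569, 673, 778, 882, 986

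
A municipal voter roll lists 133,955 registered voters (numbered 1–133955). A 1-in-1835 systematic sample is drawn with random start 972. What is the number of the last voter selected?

k = 1835
73rd selection = r + (73−1)·k = 972 + 72×1835 = 972 + 132120 = 133092

133092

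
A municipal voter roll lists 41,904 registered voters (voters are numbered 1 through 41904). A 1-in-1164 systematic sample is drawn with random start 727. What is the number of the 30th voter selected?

34483

k = 1164
30th selection = r + (30−1)·k = 727 + 29×1164 = 727 + 33756 = 34483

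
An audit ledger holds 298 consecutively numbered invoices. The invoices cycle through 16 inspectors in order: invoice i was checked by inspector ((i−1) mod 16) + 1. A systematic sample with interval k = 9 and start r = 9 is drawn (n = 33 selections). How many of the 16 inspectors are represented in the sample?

16

Consecutive selections differ by k = 9, so their inspector numbers differ by 9 mod 16 = 9.
gcd(9, 16) = 1, so the sample visits 16/1 = 16 distinct residues mod 16.
Start 9 is inspector 9; the inspectors hit are 1, 2, 3, 4, 5, 6, 7, 8, 9, 10, 11, 12, 13, 14, 15, 16.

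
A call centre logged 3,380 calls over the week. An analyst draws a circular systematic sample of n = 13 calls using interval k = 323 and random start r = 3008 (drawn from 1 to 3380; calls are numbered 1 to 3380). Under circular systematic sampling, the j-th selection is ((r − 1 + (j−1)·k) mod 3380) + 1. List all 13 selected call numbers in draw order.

3008, 3331, 274, 597, 920, 1243, 1566, 1889, 2212, 2535, 2858, 3181, 124

Selection 1: 3008
Selection 2: 3008 + 323 = 3331
Selection 3: 3331 + 323 = 3654 → 3654 − 3380 = 274
Selection 4: 274 + 323 = 597
Selection 5: 597 + 323 = 920
Selection 6: 920 + 323 = 1243
Selection 7: 1243 + 323 = 1566
Selection 8: 1566 + 323 = 1889
Selection 9: 1889 + 323 = 2212
Selection 10: 2212 + 323 = 2535
Selection 11: 2535 + 323 = 2858
Selection 12: 2858 + 323 = 3181
Selection 13: 3181 + 323 = 3504 → 3504 − 3380 = 124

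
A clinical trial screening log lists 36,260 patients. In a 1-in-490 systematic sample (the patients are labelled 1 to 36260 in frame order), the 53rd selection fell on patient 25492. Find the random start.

12

k = 490
r = 25492 − (53−1)×490 = 25492 − 25480 = 12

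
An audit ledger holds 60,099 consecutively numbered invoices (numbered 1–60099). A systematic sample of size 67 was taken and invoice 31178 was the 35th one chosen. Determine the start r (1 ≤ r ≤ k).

k = 60099/67 = 897
r = 31178 − (35−1)×897 = 31178 − 30498 = 680

680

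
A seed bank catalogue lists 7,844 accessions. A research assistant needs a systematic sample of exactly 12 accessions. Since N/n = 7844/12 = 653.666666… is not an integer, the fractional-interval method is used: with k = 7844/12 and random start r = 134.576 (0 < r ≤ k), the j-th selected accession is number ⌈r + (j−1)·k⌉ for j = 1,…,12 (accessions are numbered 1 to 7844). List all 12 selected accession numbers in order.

j=1: r + 0k = 134.576 → ⌈·⌉ = 135
j=2: r + 1k = 788.242666… → ⌈·⌉ = 789
j=3: r + 2k = 1441.909333… → ⌈·⌉ = 1442
j=4: r + 3k = 2095.576 → ⌈·⌉ = 2096
j=5: r + 4k = 2749.242666… → ⌈·⌉ = 2750
j=6: r + 5k = 3402.909333… → ⌈·⌉ = 3403
j=7: r + 6k = 4056.576 → ⌈·⌉ = 4057
j=8: r + 7k = 4710.242666… → ⌈·⌉ = 4711
j=9: r + 8k = 5363.909333… → ⌈·⌉ = 5364
j=10: r + 9k = 6017.576 → ⌈·⌉ = 6018
j=11: r + 10k = 6671.242666… → ⌈·⌉ = 6672
j=12: r + 11k = 7324.909333… → ⌈·⌉ = 7325

135, 789, 1442, 2096, 2750, 3403, 4057, 4711, 5364, 6018, 6672, 7325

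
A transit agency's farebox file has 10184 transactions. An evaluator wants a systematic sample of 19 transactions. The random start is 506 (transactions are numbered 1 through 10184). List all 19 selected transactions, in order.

506, 1042, 1578, 2114, 2650, 3186, 3722, 4258, 4794, 5330, 5866, 6402, 6938, 7474, 8010, 8546, 9082, 9618, 10154

k = N/n = 10184/19 = 536
transaction 1: 506
transaction 2: 506 + 536 = 1042
transaction 3: 1042 + 536 = 1578
transaction 4: 1578 + 536 = 2114
transaction 5: 2114 + 536 = 2650
transaction 6: 2650 + 536 = 3186
transaction 7: 3186 + 536 = 3722
transaction 8: 3722 + 536 = 4258
transaction 9: 4258 + 536 = 4794
transaction 10: 4794 + 536 = 5330
transaction 11: 5330 + 536 = 5866
transaction 12: 5866 + 536 = 6402
transaction 13: 6402 + 536 = 6938
transaction 14: 6938 + 536 = 7474
transaction 15: 7474 + 536 = 8010
transaction 16: 8010 + 536 = 8546
transaction 17: 8546 + 536 = 9082
transaction 18: 9082 + 536 = 9618
transaction 19: 9618 + 536 = 10154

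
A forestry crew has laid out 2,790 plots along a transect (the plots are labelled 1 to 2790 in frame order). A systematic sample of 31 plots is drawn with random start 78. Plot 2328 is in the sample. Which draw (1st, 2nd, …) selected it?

26

k = 2790/31 = 90
position = (2328 − 78)/90 + 1 = 2250/90 + 1 = 25 + 1 = 26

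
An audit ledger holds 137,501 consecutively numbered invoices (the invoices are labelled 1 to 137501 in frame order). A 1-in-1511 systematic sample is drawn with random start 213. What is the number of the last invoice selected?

136203

k = 1511
91st selection = r + (91−1)·k = 213 + 90×1511 = 213 + 135990 = 136203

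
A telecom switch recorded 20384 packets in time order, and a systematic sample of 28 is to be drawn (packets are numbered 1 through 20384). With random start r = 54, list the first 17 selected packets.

54, 782, 1510, 2238, 2966, 3694, 4422, 5150, 5878, 6606, 7334, 8062, 8790, 9518, 10246, 10974, 11702

k = N/n = 20384/28 = 728
packet 1: 54
packet 2: 54 + 728 = 782
packet 3: 782 + 728 = 1510
packet 4: 1510 + 728 = 2238
packet 5: 2238 + 728 = 2966
packet 6: 2966 + 728 = 3694
packet 7: 3694 + 728 = 4422
packet 8: 4422 + 728 = 5150
packet 9: 5150 + 728 = 5878
packet 10: 5878 + 728 = 6606
packet 11: 6606 + 728 = 7334
packet 12: 7334 + 728 = 8062
packet 13: 8062 + 728 = 8790
packet 14: 8790 + 728 = 9518
packet 15: 9518 + 728 = 10246
packet 16: 10246 + 728 = 10974
packet 17: 10974 + 728 = 11702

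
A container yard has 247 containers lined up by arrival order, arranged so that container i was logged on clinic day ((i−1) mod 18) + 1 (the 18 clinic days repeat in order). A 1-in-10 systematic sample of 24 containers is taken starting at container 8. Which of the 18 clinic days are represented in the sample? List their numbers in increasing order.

Consecutive selections differ by k = 10, so their clinic day numbers differ by 10 mod 18 = 10.
gcd(10, 18) = 2, so the sample visits 18/2 = 9 distinct residues mod 18.
Start 8 is clinic day 8; the clinic days hit are 2, 4, 6, 8, 10, 12, 14, 16, 18.

2, 4, 6, 8, 10, 12, 14, 16, 18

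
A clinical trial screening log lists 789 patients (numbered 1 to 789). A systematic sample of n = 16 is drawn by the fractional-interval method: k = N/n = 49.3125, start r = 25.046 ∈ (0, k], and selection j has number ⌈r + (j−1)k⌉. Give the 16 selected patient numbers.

26, 75, 124, 173, 223, 272, 321, 371, 420, 469, 519, 568, 617, 667, 716, 765

j=1: r + 0k = 25.046 → ⌈·⌉ = 26
j=2: r + 1k = 74.3585 → ⌈·⌉ = 75
j=3: r + 2k = 123.671 → ⌈·⌉ = 124
j=4: r + 3k = 172.9835 → ⌈·⌉ = 173
j=5: r + 4k = 222.296 → ⌈·⌉ = 223
j=6: r + 5k = 271.6085 → ⌈·⌉ = 272
j=7: r + 6k = 320.921 → ⌈·⌉ = 321
j=8: r + 7k = 370.2335 → ⌈·⌉ = 371
j=9: r + 8k = 419.546 → ⌈·⌉ = 420
j=10: r + 9k = 468.8585 → ⌈·⌉ = 469
j=11: r + 10k = 518.171 → ⌈·⌉ = 519
j=12: r + 11k = 567.4835 → ⌈·⌉ = 568
j=13: r + 12k = 616.796 → ⌈·⌉ = 617
j=14: r + 13k = 666.1085 → ⌈·⌉ = 667
j=15: r + 14k = 715.421 → ⌈·⌉ = 716
j=16: r + 15k = 764.7335 → ⌈·⌉ = 765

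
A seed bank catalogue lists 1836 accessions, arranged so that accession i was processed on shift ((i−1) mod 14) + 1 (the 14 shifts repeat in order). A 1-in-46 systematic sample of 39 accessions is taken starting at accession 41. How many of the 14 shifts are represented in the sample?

7

Consecutive selections differ by k = 46, so their shift numbers differ by 46 mod 14 = 4.
gcd(46, 14) = 2, so the sample visits 14/2 = 7 distinct residues mod 14.
Start 41 is shift 13; the shifts hit are 1, 3, 5, 7, 9, 11, 13.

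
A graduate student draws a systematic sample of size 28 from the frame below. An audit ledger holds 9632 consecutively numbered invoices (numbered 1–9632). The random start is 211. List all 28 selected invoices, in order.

211, 555, 899, 1243, 1587, 1931, 2275, 2619, 2963, 3307, 3651, 3995, 4339, 4683, 5027, 5371, 5715, 6059, 6403, 6747, 7091, 7435, 7779, 8123, 8467, 8811, 9155, 9499

k = N/n = 9632/28 = 344
invoice 1: 211
invoice 2: 211 + 344 = 555
invoice 3: 555 + 344 = 899
invoice 4: 899 + 344 = 1243
invoice 5: 1243 + 344 = 1587
invoice 6: 1587 + 344 = 1931
invoice 7: 1931 + 344 = 2275
invoice 8: 2275 + 344 = 2619
invoice 9: 2619 + 344 = 2963
invoice 10: 2963 + 344 = 3307
invoice 11: 3307 + 344 = 3651
invoice 12: 3651 + 344 = 3995
invoice 13: 3995 + 344 = 4339
invoice 14: 4339 + 344 = 4683
invoice 15: 4683 + 344 = 5027
invoice 16: 5027 + 344 = 5371
invoice 17: 5371 + 344 = 5715
invoice 18: 5715 + 344 = 6059
invoice 19: 6059 + 344 = 6403
invoice 20: 6403 + 344 = 6747
invoice 21: 6747 + 344 = 7091
invoice 22: 7091 + 344 = 7435
invoice 23: 7435 + 344 = 7779
invoice 24: 7779 + 344 = 8123
invoice 25: 8123 + 344 = 8467
invoice 26: 8467 + 344 = 8811
invoice 27: 8811 + 344 = 9155
invoice 28: 9155 + 344 = 9499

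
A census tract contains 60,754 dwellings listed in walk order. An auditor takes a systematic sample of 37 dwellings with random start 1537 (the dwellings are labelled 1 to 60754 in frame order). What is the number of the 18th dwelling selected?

29451

k = 60754/37 = 1642
18th selection = r + (18−1)·k = 1537 + 17×1642 = 1537 + 27914 = 29451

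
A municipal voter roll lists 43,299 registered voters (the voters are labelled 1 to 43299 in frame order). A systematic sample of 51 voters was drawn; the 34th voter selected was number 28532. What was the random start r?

515

k = 43299/51 = 849
r = 28532 − (34−1)×849 = 28532 − 28017 = 515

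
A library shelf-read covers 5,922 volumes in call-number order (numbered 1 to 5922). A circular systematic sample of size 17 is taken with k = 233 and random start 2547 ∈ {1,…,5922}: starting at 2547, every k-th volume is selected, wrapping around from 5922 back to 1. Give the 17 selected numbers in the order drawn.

2547, 2780, 3013, 3246, 3479, 3712, 3945, 4178, 4411, 4644, 4877, 5110, 5343, 5576, 5809, 120, 353

Selection 1: 2547
Selection 2: 2547 + 233 = 2780
Selection 3: 2780 + 233 = 3013
Selection 4: 3013 + 233 = 3246
Selection 5: 3246 + 233 = 3479
Selection 6: 3479 + 233 = 3712
Selection 7: 3712 + 233 = 3945
Selection 8: 3945 + 233 = 4178
Selection 9: 4178 + 233 = 4411
Selection 10: 4411 + 233 = 4644
Selection 11: 4644 + 233 = 4877
Selection 12: 4877 + 233 = 5110
Selection 13: 5110 + 233 = 5343
Selection 14: 5343 + 233 = 5576
Selection 15: 5576 + 233 = 5809
Selection 16: 5809 + 233 = 6042 → 6042 − 5922 = 120
Selection 17: 120 + 233 = 353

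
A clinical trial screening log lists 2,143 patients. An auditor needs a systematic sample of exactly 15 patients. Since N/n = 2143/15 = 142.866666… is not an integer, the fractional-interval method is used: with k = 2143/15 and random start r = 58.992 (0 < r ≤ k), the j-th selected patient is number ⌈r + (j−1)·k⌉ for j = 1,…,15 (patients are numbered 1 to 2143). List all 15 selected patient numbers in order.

j=1: r + 0k = 58.992 → ⌈·⌉ = 59
j=2: r + 1k = 201.858666… → ⌈·⌉ = 202
j=3: r + 2k = 344.725333… → ⌈·⌉ = 345
j=4: r + 3k = 487.592 → ⌈·⌉ = 488
j=5: r + 4k = 630.458666… → ⌈·⌉ = 631
j=6: r + 5k = 773.325333… → ⌈·⌉ = 774
j=7: r + 6k = 916.192 → ⌈·⌉ = 917
j=8: r + 7k = 1059.058666… → ⌈·⌉ = 1060
j=9: r + 8k = 1201.925333… → ⌈·⌉ = 1202
j=10: r + 9k = 1344.792 → ⌈·⌉ = 1345
j=11: r + 10k = 1487.658666… → ⌈·⌉ = 1488
j=12: r + 11k = 1630.525333… → ⌈·⌉ = 1631
j=13: r + 12k = 1773.392 → ⌈·⌉ = 1774
j=14: r + 13k = 1916.258666… → ⌈·⌉ = 1917
j=15: r + 14k = 2059.125333… → ⌈·⌉ = 2060

59, 202, 345, 488, 631, 774, 917, 1060, 1202, 1345, 1488, 1631, 1774, 1917, 2060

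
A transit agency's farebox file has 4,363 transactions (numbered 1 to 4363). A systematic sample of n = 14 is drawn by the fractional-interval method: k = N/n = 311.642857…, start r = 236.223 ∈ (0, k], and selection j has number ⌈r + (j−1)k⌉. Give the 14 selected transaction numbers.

j=1: r + 0k = 236.223 → ⌈·⌉ = 237
j=2: r + 1k = 547.865857… → ⌈·⌉ = 548
j=3: r + 2k = 859.508714… → ⌈·⌉ = 860
j=4: r + 3k = 1171.151571… → ⌈·⌉ = 1172
j=5: r + 4k = 1482.794428… → ⌈·⌉ = 1483
j=6: r + 5k = 1794.437285… → ⌈·⌉ = 1795
j=7: r + 6k = 2106.080142… → ⌈·⌉ = 2107
j=8: r + 7k = 2417.723 → ⌈·⌉ = 2418
j=9: r + 8k = 2729.365857… → ⌈·⌉ = 2730
j=10: r + 9k = 3041.008714… → ⌈·⌉ = 3042
j=11: r + 10k = 3352.651571… → ⌈·⌉ = 3353
j=12: r + 11k = 3664.294428… → ⌈·⌉ = 3665
j=13: r + 12k = 3975.937285… → ⌈·⌉ = 3976
j=14: r + 13k = 4287.580142… → ⌈·⌉ = 4288

237, 548, 860, 1172, 1483, 1795, 2107, 2418, 2730, 3042, 3353, 3665, 3976, 4288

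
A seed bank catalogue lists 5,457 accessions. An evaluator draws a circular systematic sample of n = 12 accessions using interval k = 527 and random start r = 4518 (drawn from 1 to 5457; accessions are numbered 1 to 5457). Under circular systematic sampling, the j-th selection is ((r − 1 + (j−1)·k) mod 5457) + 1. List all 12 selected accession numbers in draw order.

4518, 5045, 115, 642, 1169, 1696, 2223, 2750, 3277, 3804, 4331, 4858

Selection 1: 4518
Selection 2: 4518 + 527 = 5045
Selection 3: 5045 + 527 = 5572 → 5572 − 5457 = 115
Selection 4: 115 + 527 = 642
Selection 5: 642 + 527 = 1169
Selection 6: 1169 + 527 = 1696
Selection 7: 1696 + 527 = 2223
Selection 8: 2223 + 527 = 2750
Selection 9: 2750 + 527 = 3277
Selection 10: 3277 + 527 = 3804
Selection 11: 3804 + 527 = 4331
Selection 12: 4331 + 527 = 4858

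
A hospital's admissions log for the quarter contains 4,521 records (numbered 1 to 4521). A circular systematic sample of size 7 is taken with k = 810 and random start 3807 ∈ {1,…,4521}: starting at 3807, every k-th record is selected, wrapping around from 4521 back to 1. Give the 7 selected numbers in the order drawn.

3807, 96, 906, 1716, 2526, 3336, 4146

Selection 1: 3807
Selection 2: 3807 + 810 = 4617 → 4617 − 4521 = 96
Selection 3: 96 + 810 = 906
Selection 4: 906 + 810 = 1716
Selection 5: 1716 + 810 = 2526
Selection 6: 2526 + 810 = 3336
Selection 7: 3336 + 810 = 4146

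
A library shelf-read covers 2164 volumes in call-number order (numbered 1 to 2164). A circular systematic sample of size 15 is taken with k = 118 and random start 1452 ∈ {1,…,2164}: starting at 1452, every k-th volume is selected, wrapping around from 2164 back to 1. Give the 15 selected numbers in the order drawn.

1452, 1570, 1688, 1806, 1924, 2042, 2160, 114, 232, 350, 468, 586, 704, 822, 940

Selection 1: 1452
Selection 2: 1452 + 118 = 1570
Selection 3: 1570 + 118 = 1688
Selection 4: 1688 + 118 = 1806
Selection 5: 1806 + 118 = 1924
Selection 6: 1924 + 118 = 2042
Selection 7: 2042 + 118 = 2160
Selection 8: 2160 + 118 = 2278 → 2278 − 2164 = 114
Selection 9: 114 + 118 = 232
Selection 10: 232 + 118 = 350
Selection 11: 350 + 118 = 468
Selection 12: 468 + 118 = 586
Selection 13: 586 + 118 = 704
Selection 14: 704 + 118 = 822
Selection 15: 822 + 118 = 940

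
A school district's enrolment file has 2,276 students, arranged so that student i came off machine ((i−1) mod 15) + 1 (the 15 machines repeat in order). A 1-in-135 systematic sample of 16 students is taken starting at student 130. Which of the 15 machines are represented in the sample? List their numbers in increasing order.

10

Consecutive selections differ by k = 135, so their machine numbers differ by 135 mod 15 = 0.
gcd(135, 15) = 15, so the sample visits 15/15 = 1 distinct residues mod 15.
Start 130 is machine 10; the machines hit are 10.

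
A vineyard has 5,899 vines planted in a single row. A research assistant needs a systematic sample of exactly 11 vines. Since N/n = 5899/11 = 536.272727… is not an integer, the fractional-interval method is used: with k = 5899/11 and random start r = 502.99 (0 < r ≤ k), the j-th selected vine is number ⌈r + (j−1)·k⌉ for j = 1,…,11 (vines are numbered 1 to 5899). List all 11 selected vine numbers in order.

j=1: r + 0k = 502.99 → ⌈·⌉ = 503
j=2: r + 1k = 1039.262727… → ⌈·⌉ = 1040
j=3: r + 2k = 1575.535454… → ⌈·⌉ = 1576
j=4: r + 3k = 2111.808181… → ⌈·⌉ = 2112
j=5: r + 4k = 2648.080909… → ⌈·⌉ = 2649
j=6: r + 5k = 3184.353636… → ⌈·⌉ = 3185
j=7: r + 6k = 3720.626363… → ⌈·⌉ = 3721
j=8: r + 7k = 4256.899090… → ⌈·⌉ = 4257
j=9: r + 8k = 4793.171818… → ⌈·⌉ = 4794
j=10: r + 9k = 5329.444545… → ⌈·⌉ = 5330
j=11: r + 10k = 5865.717272… → ⌈·⌉ = 5866

503, 1040, 1576, 2112, 2649, 3185, 3721, 4257, 4794, 5330, 5866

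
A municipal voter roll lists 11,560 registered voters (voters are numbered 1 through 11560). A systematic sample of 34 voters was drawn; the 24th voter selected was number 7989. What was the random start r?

169

k = 11560/34 = 340
r = 7989 − (24−1)×340 = 7989 − 7820 = 169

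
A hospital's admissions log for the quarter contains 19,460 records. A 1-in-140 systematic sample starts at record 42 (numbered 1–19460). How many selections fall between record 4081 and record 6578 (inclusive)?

k = 140
First selection ≥ 4081: 42 + ⌈(4081−42)/140⌉·140 = 42 + 29×140 = 4102
Last selection ≤ 6578: 42 + ⌊(6578−42)/140⌋·140 = 42 + 46×140 = 6482
Count = 46 − 29 + 1 = 18

18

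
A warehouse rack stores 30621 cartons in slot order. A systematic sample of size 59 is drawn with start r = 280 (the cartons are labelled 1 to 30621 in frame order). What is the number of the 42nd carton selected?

21559

k = 30621/59 = 519
42nd selection = r + (42−1)·k = 280 + 41×519 = 280 + 21279 = 21559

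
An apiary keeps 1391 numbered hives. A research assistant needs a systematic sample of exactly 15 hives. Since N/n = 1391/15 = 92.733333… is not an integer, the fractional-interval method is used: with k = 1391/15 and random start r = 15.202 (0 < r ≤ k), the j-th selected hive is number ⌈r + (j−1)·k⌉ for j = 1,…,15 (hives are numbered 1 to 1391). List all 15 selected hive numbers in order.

16, 108, 201, 294, 387, 479, 572, 665, 758, 850, 943, 1036, 1129, 1221, 1314

j=1: r + 0k = 15.202 → ⌈·⌉ = 16
j=2: r + 1k = 107.935333… → ⌈·⌉ = 108
j=3: r + 2k = 200.668666… → ⌈·⌉ = 201
j=4: r + 3k = 293.402 → ⌈·⌉ = 294
j=5: r + 4k = 386.135333… → ⌈·⌉ = 387
j=6: r + 5k = 478.868666… → ⌈·⌉ = 479
j=7: r + 6k = 571.602 → ⌈·⌉ = 572
j=8: r + 7k = 664.335333… → ⌈·⌉ = 665
j=9: r + 8k = 757.068666… → ⌈·⌉ = 758
j=10: r + 9k = 849.802 → ⌈·⌉ = 850
j=11: r + 10k = 942.535333… → ⌈·⌉ = 943
j=12: r + 11k = 1035.268666… → ⌈·⌉ = 1036
j=13: r + 12k = 1128.002 → ⌈·⌉ = 1129
j=14: r + 13k = 1220.735333… → ⌈·⌉ = 1221
j=15: r + 14k = 1313.468666… → ⌈·⌉ = 1314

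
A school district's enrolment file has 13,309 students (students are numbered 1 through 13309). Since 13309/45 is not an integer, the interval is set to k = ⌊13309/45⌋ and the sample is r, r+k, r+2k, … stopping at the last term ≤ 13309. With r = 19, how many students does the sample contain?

k = ⌊13309/45⌋ = 295
Achieved size = ⌊(13309 − 19)/295⌋ + 1 = ⌊13290/295⌋ + 1 = 45 + 1 = 46
(last selection: 19 + 45×295 = 13294 ≤ 13309; next would be 13589 > 13309)

46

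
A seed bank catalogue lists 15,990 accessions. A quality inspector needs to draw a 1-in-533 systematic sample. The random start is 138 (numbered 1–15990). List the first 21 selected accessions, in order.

accession 1: 138
accession 2: 138 + 533 = 671
accession 3: 671 + 533 = 1204
accession 4: 1204 + 533 = 1737
accession 5: 1737 + 533 = 2270
accession 6: 2270 + 533 = 2803
accession 7: 2803 + 533 = 3336
accession 8: 3336 + 533 = 3869
accession 9: 3869 + 533 = 4402
accession 10: 4402 + 533 = 4935
accession 11: 4935 + 533 = 5468
accession 12: 5468 + 533 = 6001
accession 13: 6001 + 533 = 6534
accession 14: 6534 + 533 = 7067
accession 15: 7067 + 533 = 7600
accession 16: 7600 + 533 = 8133
accession 17: 8133 + 533 = 8666
accession 18: 8666 + 533 = 9199
accession 19: 9199 + 533 = 9732
accession 20: 9732 + 533 = 10265
accession 21: 10265 + 533 = 10798

138, 671, 1204, 1737, 2270, 2803, 3336, 3869, 4402, 4935, 5468, 6001, 6534, 7067, 7600, 8133, 8666, 9199, 9732, 10265, 10798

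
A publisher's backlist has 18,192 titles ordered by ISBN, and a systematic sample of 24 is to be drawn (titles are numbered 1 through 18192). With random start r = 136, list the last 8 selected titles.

k = N/n = 18192/24 = 758
17th selection = 136 + 16×758 = 12264
18th: 12264 + 758 = 13022
19th: 13022 + 758 = 13780
20th: 13780 + 758 = 14538
21st: 14538 + 758 = 15296
22nd: 15296 + 758 = 16054
23rd: 16054 + 758 = 16812
24th: 16812 + 758 = 17570

12264, 13022, 13780, 14538, 15296, 16054, 16812, 17570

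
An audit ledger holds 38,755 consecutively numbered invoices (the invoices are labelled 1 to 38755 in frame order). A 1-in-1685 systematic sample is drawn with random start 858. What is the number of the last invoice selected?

37928

k = 1685
23rd selection = r + (23−1)·k = 858 + 22×1685 = 858 + 37070 = 37928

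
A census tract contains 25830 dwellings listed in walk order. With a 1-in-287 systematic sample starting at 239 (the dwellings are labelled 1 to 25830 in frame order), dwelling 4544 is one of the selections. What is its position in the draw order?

16

k = 287
position = (4544 − 239)/287 + 1 = 4305/287 + 1 = 15 + 1 = 16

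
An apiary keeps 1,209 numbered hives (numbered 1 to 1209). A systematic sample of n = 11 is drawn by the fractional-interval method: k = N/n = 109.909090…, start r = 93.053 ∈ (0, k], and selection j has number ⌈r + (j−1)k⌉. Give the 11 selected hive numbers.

j=1: r + 0k = 93.053 → ⌈·⌉ = 94
j=2: r + 1k = 202.962090… → ⌈·⌉ = 203
j=3: r + 2k = 312.871181… → ⌈·⌉ = 313
j=4: r + 3k = 422.780272… → ⌈·⌉ = 423
j=5: r + 4k = 532.689363… → ⌈·⌉ = 533
j=6: r + 5k = 642.598454… → ⌈·⌉ = 643
j=7: r + 6k = 752.507545… → ⌈·⌉ = 753
j=8: r + 7k = 862.416636… → ⌈·⌉ = 863
j=9: r + 8k = 972.325727… → ⌈·⌉ = 973
j=10: r + 9k = 1082.234818… → ⌈·⌉ = 1083
j=11: r + 10k = 1192.143909… → ⌈·⌉ = 1193

94, 203, 313, 423, 533, 643, 753, 863, 973, 1083, 1193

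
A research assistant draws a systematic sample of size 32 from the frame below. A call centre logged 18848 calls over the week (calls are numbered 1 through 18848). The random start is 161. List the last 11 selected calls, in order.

k = N/n = 18848/32 = 589
22nd selection = 161 + 21×589 = 12530
23rd: 12530 + 589 = 13119
24th: 13119 + 589 = 13708
25th: 13708 + 589 = 14297
26th: 14297 + 589 = 14886
27th: 14886 + 589 = 15475
28th: 15475 + 589 = 16064
29th: 16064 + 589 = 16653
30th: 16653 + 589 = 17242
31st: 17242 + 589 = 17831
32nd: 17831 + 589 = 18420

12530, 13119, 13708, 14297, 14886, 15475, 16064, 16653, 17242, 17831, 18420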